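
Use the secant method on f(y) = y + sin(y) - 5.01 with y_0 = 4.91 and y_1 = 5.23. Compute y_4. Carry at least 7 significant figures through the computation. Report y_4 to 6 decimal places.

5.623045

f(y_0) = -1.080538, f(y_1) = -0.649004
y_2 = 5.230000 - (-0.649004)·(5.230000 - 4.910000)/(-0.649004 - (-1.080538)) = 5.711262; f(y_2) = 0.160012
y_3 = 5.711262 - (0.160012)·(5.711262 - 5.230000)/(0.160012 - (-0.649004)) = 5.616075; f(y_3) = -0.012643
y_4 = 5.616075 - (-0.012643)·(5.616075 - 5.711262)/(-0.012643 - (0.160012)) = 5.623045; f(y_4) = -0.000182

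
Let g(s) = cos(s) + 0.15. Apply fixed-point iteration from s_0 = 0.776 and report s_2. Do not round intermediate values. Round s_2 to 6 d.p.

0.799613

s_1 = g(0.776000) = 0.863721
s_2 = g(0.863721) = 0.799613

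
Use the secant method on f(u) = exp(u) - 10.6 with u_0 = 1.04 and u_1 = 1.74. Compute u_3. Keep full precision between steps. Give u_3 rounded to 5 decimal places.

2.18599

f(u_0) = -7.770783, f(u_1) = -4.902657
u_2 = 1.740000 - (-4.902657)·(1.740000 - 1.040000)/(-4.902657 - (-7.770783)) = 2.936551; f(u_2) = 8.250718
u_3 = 2.936551 - (8.250718)·(2.936551 - 1.740000)/(8.250718 - (-4.902657)) = 2.185990; f(u_3) = -1.700542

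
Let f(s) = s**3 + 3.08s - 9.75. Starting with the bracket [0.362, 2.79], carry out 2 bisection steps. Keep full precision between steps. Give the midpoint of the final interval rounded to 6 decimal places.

1.879500

f(0.362000) = -8.587602, f(2.790000) = 20.560839 (opposite signs)
step 1: m = 1.576000, f(m) = -0.981489 < 0 → root in [1.576000, 2.790000]
step 2: m = 2.183000, f(m) = 7.376702 > 0 → root in [1.576000, 2.183000]
Midpoint of [1.576000, 2.183000] = 1.879500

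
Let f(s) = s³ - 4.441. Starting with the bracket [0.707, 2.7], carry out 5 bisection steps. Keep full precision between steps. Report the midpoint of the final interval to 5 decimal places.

1.67236

f(0.707000) = -4.087607, f(2.700000) = 15.242000 (opposite signs)
step 1: m = 1.703500, f(m) = 0.502408 > 0 → root in [0.707000, 1.703500]
step 2: m = 1.205250, f(m) = -2.690221 < 0 → root in [1.205250, 1.703500]
step 3: m = 1.454375, f(m) = -1.364696 < 0 → root in [1.454375, 1.703500]
step 4: m = 1.578937, f(m) = -0.504640 < 0 → root in [1.578937, 1.703500]
step 5: m = 1.641219, f(m) = -0.020215 < 0 → root in [1.641219, 1.703500]
Midpoint of [1.641219, 1.703500] = 1.672359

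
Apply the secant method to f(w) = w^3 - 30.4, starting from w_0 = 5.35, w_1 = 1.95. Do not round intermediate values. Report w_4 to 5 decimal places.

3.04031

f(w_0) = 122.730375, f(w_1) = -22.985125
w_2 = 1.950000 - (-22.985125)·(1.950000 - 5.350000)/(-22.985125 - (122.730375)) = 2.486315; f(w_2) = -15.030190
w_3 = 2.486315 - (-15.030190)·(2.486315 - 1.950000)/(-15.030190 - (-22.985125)) = 3.499638; f(w_3) = 12.461697
w_4 = 3.499638 - (12.461697)·(3.499638 - 2.486315)/(12.461697 - (-15.030190)) = 3.040313; f(w_4) = -2.296870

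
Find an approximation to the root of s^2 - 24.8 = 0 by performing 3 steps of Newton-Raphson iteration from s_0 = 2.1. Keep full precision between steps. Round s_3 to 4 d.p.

4.9874

f'(s) = 2s
s_0 = 2.100000: f = -20.390000, f' = 4.200000 → s_1 = 2.100000 - (-20.390000)/(4.200000) = 6.954762
s_1 = 6.954762: f = 23.568713, f' = 13.909524 → s_2 = 6.954762 - (23.568713)/(13.909524) = 5.260332
s_2 = 5.260332: f = 2.871093, f' = 10.520664 → s_3 = 5.260332 - (2.871093)/(10.520664) = 4.987432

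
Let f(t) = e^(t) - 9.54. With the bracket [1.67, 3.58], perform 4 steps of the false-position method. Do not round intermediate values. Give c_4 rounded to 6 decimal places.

f(1.670000) = -4.227832, f(3.580000) = 26.333541
step 1: c = 1.934228, f(c) = -2.621302 < 0 → new bracket [1.934228, 3.580000]
step 2: c = 2.083221, f(c) = -1.509711 < 0 → new bracket [2.083221, 3.580000]
step 3: c = 2.164379, f(c) = -0.830812 < 0 → new bracket [2.164379, 3.580000]
step 4: c = 2.207675, f(c) = -0.445454 < 0 → new bracket [2.207675, 3.580000]

2.207675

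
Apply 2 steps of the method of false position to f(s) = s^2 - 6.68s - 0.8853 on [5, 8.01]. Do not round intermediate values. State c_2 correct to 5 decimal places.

f(5.000000) = -9.285300, f(8.010000) = 9.768000
step 1: c = 6.466872, f(c) = -2.263571 < 0 → new bracket [6.466872, 8.010000]
step 2: c = 6.757190, f(c) = -0.363713 < 0 → new bracket [6.757190, 8.010000]

6.75719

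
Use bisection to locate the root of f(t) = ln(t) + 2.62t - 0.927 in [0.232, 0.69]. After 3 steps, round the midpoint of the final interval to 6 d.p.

0.546875

f(0.232000) = -1.780178, f(0.690000) = 0.509736 (opposite signs)
step 1: m = 0.461000, f(m) = -0.493537 < 0 → root in [0.461000, 0.690000]
step 2: m = 0.575500, f(m) = 0.028294 > 0 → root in [0.461000, 0.575500]
step 3: m = 0.518250, f(m) = -0.226483 < 0 → root in [0.518250, 0.575500]
Midpoint of [0.518250, 0.575500] = 0.546875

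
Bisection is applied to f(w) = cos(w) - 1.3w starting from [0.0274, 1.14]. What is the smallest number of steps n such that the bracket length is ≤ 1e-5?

17

Initial width b − a = 1.14 − 0.0274 = 1.112600.
After n steps the width is (b−a)/2^n; need (b−a)/2^n ≤ 1e-5.
So n ≥ log₂(1.112600/1e-5) = log₂(111260.0000) ≈ 16.7636.
Hence n = 17.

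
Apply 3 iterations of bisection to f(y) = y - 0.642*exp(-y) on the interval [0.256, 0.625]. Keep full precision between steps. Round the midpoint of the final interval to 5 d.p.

0.41744

f(0.256000) = -0.240999, f(0.625000) = 0.281362 (opposite signs)
step 1: m = 0.440500, f(m) = 0.027235 > 0 → root in [0.256000, 0.440500]
step 2: m = 0.348250, f(m) = -0.104952 < 0 → root in [0.348250, 0.440500]
step 3: m = 0.394375, f(m) = -0.038398 < 0 → root in [0.394375, 0.440500]
Midpoint of [0.394375, 0.440500] = 0.417438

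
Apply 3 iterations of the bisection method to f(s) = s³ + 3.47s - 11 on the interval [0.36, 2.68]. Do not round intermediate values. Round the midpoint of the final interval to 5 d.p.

1.66500

f(0.360000) = -9.704144, f(2.680000) = 17.548432 (opposite signs)
step 1: m = 1.520000, f(m) = -2.213792 < 0 → root in [1.520000, 2.680000]
step 2: m = 2.100000, f(m) = 5.548000 > 0 → root in [1.520000, 2.100000]
step 3: m = 1.810000, f(m) = 1.210441 > 0 → root in [1.520000, 1.810000]
Midpoint of [1.520000, 1.810000] = 1.665000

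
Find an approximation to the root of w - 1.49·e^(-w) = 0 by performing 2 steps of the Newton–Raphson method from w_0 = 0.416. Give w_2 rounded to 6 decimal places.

f'(w) = 1 + 1.49·e^(-w)
w_0 = 0.416000: f = -0.566924, f' = 1.982924 → w_1 = 0.416000 - (-0.566924)/(1.982924) = 0.701903
w_1 = 0.701903: f = -0.036603, f' = 1.738505 → w_2 = 0.701903 - (-0.036603)/(1.738505) = 0.722957

0.722957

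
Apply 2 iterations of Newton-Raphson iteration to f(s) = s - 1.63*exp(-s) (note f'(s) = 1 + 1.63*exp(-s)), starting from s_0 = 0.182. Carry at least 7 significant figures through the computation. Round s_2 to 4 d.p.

s_0 = 0.182000: f = -1.176770, f' = 2.358770 → s_1 = 0.182000 - (-1.176770)/(2.358770) = 0.680891
s_1 = 0.680891: f = -0.144159, f' = 1.825050 → s_2 = 0.680891 - (-0.144159)/(1.825050) = 0.759880

0.7599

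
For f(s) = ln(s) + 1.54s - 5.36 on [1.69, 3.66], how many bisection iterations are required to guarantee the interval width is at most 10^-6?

21

Initial width b − a = 3.66 − 1.69 = 1.970000.
After n steps the width is (b−a)/2^n; need (b−a)/2^n ≤ 10^-6.
So n ≥ log₂(1.970000/10^-6) = log₂(1970000.0000) ≈ 20.9098.
Hence n = 21.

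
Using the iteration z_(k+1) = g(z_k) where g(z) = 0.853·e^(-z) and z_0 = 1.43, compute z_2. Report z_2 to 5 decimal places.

z_1 = g(1.430000) = 0.204131
z_2 = g(0.204131) = 0.695499

0.69550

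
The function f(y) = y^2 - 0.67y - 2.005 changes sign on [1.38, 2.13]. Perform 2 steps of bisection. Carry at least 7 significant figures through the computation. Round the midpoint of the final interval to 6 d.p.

f(1.380000) = -1.025200, f(2.130000) = 1.104800 (opposite signs)
step 1: m = 1.755000, f(m) = -0.100825 < 0 → root in [1.755000, 2.130000]
step 2: m = 1.942500, f(m) = 0.466831 > 0 → root in [1.755000, 1.942500]
Midpoint of [1.755000, 1.942500] = 1.848750

1.848750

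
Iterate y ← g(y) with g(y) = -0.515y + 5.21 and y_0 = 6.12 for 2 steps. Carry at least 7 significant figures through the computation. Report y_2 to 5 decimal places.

4.15003

y_1 = g(6.120000) = 2.058200
y_2 = g(2.058200) = 4.150027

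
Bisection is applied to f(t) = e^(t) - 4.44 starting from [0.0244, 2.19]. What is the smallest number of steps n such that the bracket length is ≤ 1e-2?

8

Initial width b − a = 2.19 − 0.0244 = 2.165600.
After n steps the width is (b−a)/2^n; need (b−a)/2^n ≤ 1e-2.
So n ≥ log₂(2.165600/1e-2) = log₂(216.5600) ≈ 7.7586.
Hence n = 8.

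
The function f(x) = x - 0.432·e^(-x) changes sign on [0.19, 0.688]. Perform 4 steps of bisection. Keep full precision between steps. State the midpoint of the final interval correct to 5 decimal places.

f(0.190000) = -0.167246, f(0.688000) = 0.470885 (opposite signs)
step 1: m = 0.439000, f(m) = 0.160498 > 0 → root in [0.190000, 0.439000]
step 2: m = 0.314500, f(m) = -0.000926 < 0 → root in [0.314500, 0.439000]
step 3: m = 0.376750, f(m) = 0.080360 > 0 → root in [0.314500, 0.376750]
step 4: m = 0.345625, f(m) = 0.039865 > 0 → root in [0.314500, 0.345625]
Midpoint of [0.314500, 0.345625] = 0.330062

0.33006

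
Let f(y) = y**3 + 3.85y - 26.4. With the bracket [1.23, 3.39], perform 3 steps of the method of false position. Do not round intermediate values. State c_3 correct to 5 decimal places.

False-position update: c = (a·f(b) − b·f(a))/(f(b) − f(a)); replace the endpoint whose sign matches f(c).
f(1.230000) = -19.803633, f(3.390000) = 25.609719
step 1: c = 2.171922, f(c) = -7.792607 < 0 → new bracket [2.171922, 3.390000]
step 2: c = 2.456094, f(c) = -2.127900 < 0 → new bracket [2.456094, 3.390000]
step 3: c = 2.527739, f(c) = -0.517307 < 0 → new bracket [2.527739, 3.390000]

2.52774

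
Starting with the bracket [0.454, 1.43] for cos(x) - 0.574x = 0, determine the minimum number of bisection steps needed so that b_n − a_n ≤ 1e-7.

24

Initial width b − a = 1.43 − 0.454 = 0.976000.
After n steps the width is (b−a)/2^n; need (b−a)/2^n ≤ 1e-7.
So n ≥ log₂(0.976000/1e-7) = log₂(9760000.0000) ≈ 23.2184.
Hence n = 24.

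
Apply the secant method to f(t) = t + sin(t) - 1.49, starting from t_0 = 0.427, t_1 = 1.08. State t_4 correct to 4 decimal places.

0.7839

f(t_0) = -0.648858, f(t_1) = 0.471958
t_2 = 1.080000 - (0.471958)·(1.080000 - 0.427000)/(0.471958 - (-0.648858)) = 0.805032; f(t_2) = 0.035885
t_3 = 0.805032 - (0.035885)·(0.805032 - 1.080000)/(0.035885 - (0.471958)) = 0.782405; f(t_3) = -0.002608
t_4 = 0.782405 - (-0.002608)·(0.782405 - 0.805032)/(-0.002608 - (0.035885)) = 0.783938; f(t_4) = 0.000011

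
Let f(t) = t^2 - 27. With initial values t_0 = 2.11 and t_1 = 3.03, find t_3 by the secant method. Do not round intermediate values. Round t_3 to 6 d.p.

4.900428

f(t_0) = -22.547900, f(t_1) = -17.819100
t_2 = 3.030000 - (-17.819100)·(3.030000 - 2.110000)/(-17.819100 - (-22.547900)) = 6.496751; f(t_2) = 15.207773
t_3 = 6.496751 - (15.207773)·(6.496751 - 3.030000)/(15.207773 - (-17.819100)) = 4.900428; f(t_3) = -2.985807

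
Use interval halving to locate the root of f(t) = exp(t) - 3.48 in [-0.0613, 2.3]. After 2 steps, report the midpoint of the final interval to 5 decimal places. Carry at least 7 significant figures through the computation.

1.41451

f(-0.061300) = -2.539459, f(2.300000) = 6.494182 (opposite signs)
step 1: m = 1.119350, f(m) = -0.417137 < 0 → root in [1.119350, 2.300000]
step 2: m = 1.709675, f(m) = 2.047165 > 0 → root in [1.119350, 1.709675]
Midpoint of [1.119350, 1.709675] = 1.414512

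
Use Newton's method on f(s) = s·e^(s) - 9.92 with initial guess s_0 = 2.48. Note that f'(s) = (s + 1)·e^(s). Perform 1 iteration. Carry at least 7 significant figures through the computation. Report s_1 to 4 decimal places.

s_0 = 2.480000: f = 19.694336, f' = 41.555600 → s_1 = 2.480000 - (19.694336)/(41.555600) = 2.006073

2.0061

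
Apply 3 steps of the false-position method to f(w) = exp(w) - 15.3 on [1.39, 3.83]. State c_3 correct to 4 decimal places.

2.5733

f(1.390000) = -11.285150, f(3.830000) = 30.762538
step 1: c = 2.044870, f(c) = -7.571847 < 0 → new bracket [2.044870, 3.830000]
step 2: c = 2.397471, f(c) = -4.304670 < 0 → new bracket [2.397471, 3.830000]
step 3: c = 2.573321, f(c) = -2.190718 < 0 → new bracket [2.573321, 3.830000]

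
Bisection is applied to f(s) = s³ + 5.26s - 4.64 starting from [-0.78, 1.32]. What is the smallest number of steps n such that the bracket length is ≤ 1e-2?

8

Initial width b − a = 1.32 − -0.78 = 2.100000.
After n steps the width is (b−a)/2^n; need (b−a)/2^n ≤ 1e-2.
So n ≥ log₂(2.100000/1e-2) = log₂(210.0000) ≈ 7.7142.
Hence n = 8.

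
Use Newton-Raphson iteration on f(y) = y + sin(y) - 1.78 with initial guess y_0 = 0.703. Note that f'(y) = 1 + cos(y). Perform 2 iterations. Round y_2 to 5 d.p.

Newton update: y ← y − f(y)/f'(y).
y_0 = 0.703000: f = -0.430491, f' = 1.762906 → y_1 = 0.703000 - (-0.430491)/(1.762906) = 0.947194
y_1 = 0.947194: f = -0.021026, f' = 1.583963 → y_2 = 0.947194 - (-0.021026)/(1.583963) = 0.960468

0.96047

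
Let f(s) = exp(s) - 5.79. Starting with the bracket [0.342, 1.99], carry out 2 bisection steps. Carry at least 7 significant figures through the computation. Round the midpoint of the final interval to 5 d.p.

1.78400

f(0.342000) = -4.382240, f(1.990000) = 1.525534 (opposite signs)
step 1: m = 1.166000, f(m) = -2.580870 < 0 → root in [1.166000, 1.990000]
step 2: m = 1.578000, f(m) = -0.944744 < 0 → root in [1.578000, 1.990000]
Midpoint of [1.578000, 1.990000] = 1.784000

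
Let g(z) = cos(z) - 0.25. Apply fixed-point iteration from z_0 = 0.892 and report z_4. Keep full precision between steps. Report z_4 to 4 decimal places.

0.6139

z_1 = g(0.892000) = 0.377857
z_2 = g(0.377857) = 0.679458
z_3 = g(0.679458) = 0.527914
z_4 = g(0.527914) = 0.613860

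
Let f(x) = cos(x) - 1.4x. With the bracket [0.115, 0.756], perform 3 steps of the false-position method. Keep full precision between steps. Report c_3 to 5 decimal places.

0.59250

f(0.115000) = 0.832395, f(0.756000) = -0.330814
step 1: c = 0.573701, f(c) = 0.036717 > 0 → new bracket [0.573701, 0.756000]
step 2: c = 0.591913, f(c) = 0.001197 > 0 → new bracket [0.591913, 0.756000]
step 3: c = 0.592504, f(c) = 0.000039 > 0 → new bracket [0.592504, 0.756000]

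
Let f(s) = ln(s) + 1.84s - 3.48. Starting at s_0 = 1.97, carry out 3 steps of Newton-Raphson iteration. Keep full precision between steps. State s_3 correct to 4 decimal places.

1.6268

Newton update: s ← s − f(s)/f'(s).
f'(s) = 1/s + 1.84
s_0 = 1.970000: f = 0.822834, f' = 2.347614 → s_1 = 1.970000 - (0.822834)/(2.347614) = 1.619502
s_1 = 1.619502: f = -0.017997, f' = 2.457474 → s_2 = 1.619502 - (-0.017997)/(2.457474) = 1.626826
s_2 = 1.626826: f = -0.000010, f' = 2.454694 → s_3 = 1.626826 - (-0.000010)/(2.454694) = 1.626830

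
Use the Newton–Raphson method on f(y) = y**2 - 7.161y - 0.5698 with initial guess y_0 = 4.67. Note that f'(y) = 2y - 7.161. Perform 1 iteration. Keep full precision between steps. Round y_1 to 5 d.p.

y_0 = 4.670000: f = -12.202770, f' = 2.179000 → y_1 = 4.670000 - (-12.202770)/(2.179000) = 10.270170

10.27017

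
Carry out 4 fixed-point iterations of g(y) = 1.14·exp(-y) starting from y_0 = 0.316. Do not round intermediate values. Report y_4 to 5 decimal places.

0.56960

y_1 = g(0.316000) = 0.831128
y_2 = g(0.831128) = 0.496536
y_3 = g(0.496536) = 0.693844
y_4 = g(0.693844) = 0.569603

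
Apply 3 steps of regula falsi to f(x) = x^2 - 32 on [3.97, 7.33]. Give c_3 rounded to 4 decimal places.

5.6526

False-position update: c = (a·f(b) − b·f(a))/(f(b) − f(a)); replace the endpoint whose sign matches f(c).
f(3.970000) = -16.239100, f(7.330000) = 21.728900
step 1: c = 5.407088, f(c) = -2.763394 < 0 → new bracket [5.407088, 7.330000]
step 2: c = 5.624045, f(c) = -0.370118 < 0 → new bracket [5.624045, 7.330000]
step 3: c = 5.652617, f(c) = -0.047926 < 0 → new bracket [5.652617, 7.330000]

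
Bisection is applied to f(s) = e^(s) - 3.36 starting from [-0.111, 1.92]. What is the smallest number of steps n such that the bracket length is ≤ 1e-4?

Initial width b − a = 1.92 − -0.111 = 2.031000.
After n steps the width is (b−a)/2^n; need (b−a)/2^n ≤ 1e-4.
So n ≥ log₂(2.031000/1e-4) = log₂(20310.0000) ≈ 14.3099.
Hence n = 15.

15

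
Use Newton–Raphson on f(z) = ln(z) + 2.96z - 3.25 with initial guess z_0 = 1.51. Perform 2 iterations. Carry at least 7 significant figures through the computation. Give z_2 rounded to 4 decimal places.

f'(z) = 1/z + 2.96
z_0 = 1.510000: f = 1.631710, f' = 3.622252 → z_1 = 1.510000 - (1.631710)/(3.622252) = 1.059532
z_1 = 1.059532: f = -0.055959, f' = 3.903813 → z_2 = 1.059532 - (-0.055959)/(3.903813) = 1.073866

1.0739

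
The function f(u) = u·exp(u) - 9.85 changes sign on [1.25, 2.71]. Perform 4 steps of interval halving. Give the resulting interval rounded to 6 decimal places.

[1.706250, 1.797500]

f(1.250000) = -5.487071, f(2.710000) = 30.879337 (opposite signs)
step 1: m = 1.980000, f(m) = 4.490631 > 0 → root in [1.250000, 1.980000]
step 2: m = 1.615000, f(m) = -1.729961 < 0 → root in [1.615000, 1.980000]
step 3: m = 1.797500, f(m) = 0.997090 > 0 → root in [1.615000, 1.797500]
step 4: m = 1.706250, f(m) = -0.451520 < 0 → root in [1.706250, 1.797500]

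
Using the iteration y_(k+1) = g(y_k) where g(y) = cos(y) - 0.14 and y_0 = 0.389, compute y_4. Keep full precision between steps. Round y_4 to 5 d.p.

y_1 = g(0.389000) = 0.785289
y_2 = g(0.785289) = 0.567184
y_3 = g(0.567184) = 0.703417
y_4 = g(0.703417) = 0.622636

0.62264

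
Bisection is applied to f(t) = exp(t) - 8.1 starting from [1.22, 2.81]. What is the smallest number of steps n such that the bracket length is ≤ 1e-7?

24

Initial width b − a = 2.81 − 1.22 = 1.590000.
After n steps the width is (b−a)/2^n; need (b−a)/2^n ≤ 1e-7.
So n ≥ log₂(1.590000/1e-7) = log₂(15900000.0000) ≈ 23.9225.
Hence n = 24.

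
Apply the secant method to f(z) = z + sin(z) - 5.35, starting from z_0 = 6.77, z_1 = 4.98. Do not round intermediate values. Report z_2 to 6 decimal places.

f(z_0) = 1.887813, f(z_1) = -1.334405
z_2 = 4.980000 - (-1.334405)·(4.980000 - 6.770000)/(-1.334405 - (1.887813)) = 5.721286; f(z_2) = -0.161508

5.721286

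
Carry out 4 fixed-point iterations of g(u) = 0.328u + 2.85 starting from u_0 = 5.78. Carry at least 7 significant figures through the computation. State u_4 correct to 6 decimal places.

4.258883

u_1 = g(5.780000) = 4.745840
u_2 = g(4.745840) = 4.406636
u_3 = g(4.406636) = 4.295376
u_4 = g(4.295376) = 4.258883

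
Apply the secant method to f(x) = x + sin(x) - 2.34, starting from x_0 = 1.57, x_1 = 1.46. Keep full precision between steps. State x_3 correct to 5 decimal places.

1.36217

f(x_0) = 0.230000, f(x_1) = 0.113868
x_2 = 1.460000 - (0.113868)·(1.460000 - 1.570000)/(0.113868 - (0.230000)) = 1.352143; f(x_2) = -0.011666
x_3 = 1.352143 - (-0.011666)·(1.352143 - 1.460000)/(-0.011666 - (0.113868)) = 1.362167; f(x_3) = 0.000482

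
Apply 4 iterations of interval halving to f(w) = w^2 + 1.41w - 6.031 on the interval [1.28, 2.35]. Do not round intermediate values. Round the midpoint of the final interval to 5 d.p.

1.84844

f(1.280000) = -2.587800, f(2.350000) = 2.805000 (opposite signs)
step 1: m = 1.815000, f(m) = -0.177625 < 0 → root in [1.815000, 2.350000]
step 2: m = 2.082500, f(m) = 1.242131 > 0 → root in [1.815000, 2.082500]
step 3: m = 1.948750, f(m) = 0.514364 > 0 → root in [1.815000, 1.948750]
step 4: m = 1.881875, f(m) = 0.163897 > 0 → root in [1.815000, 1.881875]
Midpoint of [1.815000, 1.881875] = 1.848437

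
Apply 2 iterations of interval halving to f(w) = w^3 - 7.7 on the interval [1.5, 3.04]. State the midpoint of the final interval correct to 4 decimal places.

f(1.500000) = -4.325000, f(3.040000) = 20.394464 (opposite signs)
step 1: m = 2.270000, f(m) = 3.997083 > 0 → root in [1.500000, 2.270000]
step 2: m = 1.885000, f(m) = -1.002171 < 0 → root in [1.885000, 2.270000]
Midpoint of [1.885000, 2.270000] = 2.077500

2.0775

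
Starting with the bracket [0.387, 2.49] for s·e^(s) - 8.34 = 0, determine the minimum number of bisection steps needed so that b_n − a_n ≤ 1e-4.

15

Initial width b − a = 2.49 − 0.387 = 2.103000.
After n steps the width is (b−a)/2^n; need (b−a)/2^n ≤ 1e-4.
So n ≥ log₂(2.103000/1e-4) = log₂(21030.0000) ≈ 14.3602.
Hence n = 15.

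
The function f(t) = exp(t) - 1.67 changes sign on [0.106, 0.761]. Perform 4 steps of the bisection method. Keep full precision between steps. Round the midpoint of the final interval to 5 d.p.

0.49491

f(0.106000) = -0.558178, f(0.761000) = 0.470416 (opposite signs)
step 1: m = 0.433500, f(m) = -0.127353 < 0 → root in [0.433500, 0.761000]
step 2: m = 0.597250, f(m) = 0.147115 > 0 → root in [0.433500, 0.597250]
step 3: m = 0.515375, f(m) = 0.004266 > 0 → root in [0.433500, 0.515375]
step 4: m = 0.474438, f(m) = -0.062890 < 0 → root in [0.474438, 0.515375]
Midpoint of [0.474438, 0.515375] = 0.494906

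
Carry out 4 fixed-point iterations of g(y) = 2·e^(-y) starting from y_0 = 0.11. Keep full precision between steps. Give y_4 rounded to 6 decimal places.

0.477175

y_1 = g(0.110000) = 1.791668
y_2 = g(1.791668) = 0.333364
y_3 = g(0.333364) = 1.433019
y_4 = g(1.433019) = 0.477175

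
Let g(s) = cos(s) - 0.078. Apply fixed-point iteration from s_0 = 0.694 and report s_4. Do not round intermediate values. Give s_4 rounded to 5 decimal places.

0.69232

s_1 = g(0.694000) = 0.690694
s_2 = g(0.690694) = 0.692804
s_3 = g(0.692804) = 0.691458
s_4 = g(0.691458) = 0.692317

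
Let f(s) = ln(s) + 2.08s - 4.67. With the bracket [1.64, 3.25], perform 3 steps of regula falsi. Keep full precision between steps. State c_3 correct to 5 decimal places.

False-position update: c = (a·f(b) − b·f(a))/(f(b) − f(a)); replace the endpoint whose sign matches f(c).
f(1.640000) = -0.764104, f(3.250000) = 3.268655
step 1: c = 1.945053, f(c) = 0.041001 > 0 → new bracket [1.640000, 1.945053]
step 2: c = 1.929518, f(c) = 0.000669 > 0 → new bracket [1.640000, 1.929518]
step 3: c = 1.929265, f(c) = 0.000011 > 0 → new bracket [1.640000, 1.929265]

1.92927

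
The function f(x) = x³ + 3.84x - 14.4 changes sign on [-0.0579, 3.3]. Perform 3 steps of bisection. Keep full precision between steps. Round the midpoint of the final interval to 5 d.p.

f(-0.057900) = -14.622530, f(3.300000) = 34.209000 (opposite signs)
step 1: m = 1.621050, f(m) = -3.915368 < 0 → root in [1.621050, 3.300000]
step 2: m = 2.460525, f(m) = 9.944885 > 0 → root in [1.621050, 2.460525]
step 3: m = 2.040787, f(m) = 1.936124 > 0 → root in [1.621050, 2.040787]
Midpoint of [1.621050, 2.040787] = 1.830919

1.83092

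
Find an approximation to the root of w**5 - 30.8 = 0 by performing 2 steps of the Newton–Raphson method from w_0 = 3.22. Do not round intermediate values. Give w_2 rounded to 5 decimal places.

f'(w) = 5w**4
w_0 = 3.220000: f = 315.361974, f' = 537.518593 → w_1 = 3.220000 - (315.361974)/(537.518593) = 2.633300
w_1 = 2.633300: f = 95.819904, f' = 240.420551 → w_2 = 2.633300 - (95.819904)/(240.420551) = 2.234749

2.23475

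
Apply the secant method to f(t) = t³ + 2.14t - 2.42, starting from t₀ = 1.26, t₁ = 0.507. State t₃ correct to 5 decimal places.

f(t_0) = 2.276776, f(t_1) = -1.204696
t_2 = 0.507000 - (-1.204696)·(0.507000 - 1.260000)/(-1.204696 - (2.276776)) = 0.767561; f(t_2) = -0.325211
t_3 = 0.767561 - (-0.325211)·(0.767561 - 0.507000)/(-0.325211 - (-1.204696)) = 0.863910; f(t_3) = 0.073537

0.86391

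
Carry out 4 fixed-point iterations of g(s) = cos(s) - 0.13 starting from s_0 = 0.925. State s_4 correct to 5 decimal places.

0.69852

s_1 = g(0.925000) = 0.471835
s_2 = g(0.471835) = 0.760736
s_3 = g(0.760736) = 0.594329
s_4 = g(0.594329) = 0.698525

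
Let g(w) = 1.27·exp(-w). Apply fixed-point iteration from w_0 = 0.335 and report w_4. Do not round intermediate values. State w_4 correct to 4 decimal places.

0.5933

w_1 = g(0.335000) = 0.908479
w_2 = g(0.908479) = 0.511984
w_3 = g(0.511984) = 0.761118
w_4 = g(0.761118) = 0.593273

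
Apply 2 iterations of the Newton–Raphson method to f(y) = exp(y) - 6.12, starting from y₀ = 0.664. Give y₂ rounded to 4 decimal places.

Newton update: y ← y − f(y)/f'(y).
f'(y) = exp(y)
y_0 = 0.664000: f = -4.177453, f' = 1.942547 → y_1 = 0.664000 - (-4.177453)/(1.942547) = 2.814503
y_1 = 2.814503: f = 10.564880, f' = 16.684880 → y_2 = 2.814503 - (10.564880)/(16.684880) = 2.181302

2.1813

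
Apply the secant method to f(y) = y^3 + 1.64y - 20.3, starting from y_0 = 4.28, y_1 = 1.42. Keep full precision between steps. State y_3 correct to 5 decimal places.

f(y_0) = 65.121952, f(y_1) = -15.107912
y_2 = 1.420000 - (-15.107912)·(1.420000 - 4.280000)/(-15.107912 - (65.121952)) = 1.958560; f(y_2) = -9.575004
y_3 = 1.958560 - (-9.575004)·(1.958560 - 1.420000)/(-9.575004 - (-15.107912)) = 2.890569; f(y_3) = 8.592362

2.89057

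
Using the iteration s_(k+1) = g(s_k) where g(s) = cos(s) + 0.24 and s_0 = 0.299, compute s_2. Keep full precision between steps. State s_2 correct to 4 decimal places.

s_1 = g(0.299000) = 1.195632
s_2 = g(1.195632) = 0.606426

0.6064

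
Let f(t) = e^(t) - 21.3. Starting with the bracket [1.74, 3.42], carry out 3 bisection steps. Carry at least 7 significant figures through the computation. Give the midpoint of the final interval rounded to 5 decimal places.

f(1.740000) = -15.602657, f(3.420000) = 9.269415 (opposite signs)
step 1: m = 2.580000, f(m) = -8.102862 < 0 → root in [2.580000, 3.420000]
step 2: m = 3.000000, f(m) = -1.214463 < 0 → root in [3.000000, 3.420000]
step 3: m = 3.210000, f(m) = 3.479086 > 0 → root in [3.000000, 3.210000]
Midpoint of [3.000000, 3.210000] = 3.105000

3.10500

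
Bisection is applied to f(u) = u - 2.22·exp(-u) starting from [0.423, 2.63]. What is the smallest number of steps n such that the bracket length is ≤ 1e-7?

25

Initial width b − a = 2.63 − 0.423 = 2.207000.
After n steps the width is (b−a)/2^n; need (b−a)/2^n ≤ 1e-7.
So n ≥ log₂(2.207000/1e-7) = log₂(22070000.0000) ≈ 24.3956.
Hence n = 25.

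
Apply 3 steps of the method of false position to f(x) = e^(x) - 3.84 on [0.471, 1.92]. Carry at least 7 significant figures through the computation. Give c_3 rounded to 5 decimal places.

1.32764

False-position update: c = (a·f(b) − b·f(a))/(f(b) − f(a)); replace the endpoint whose sign matches f(c).
f(0.471000) = -2.238405, f(1.920000) = 2.980958
step 1: c = 1.092426, f(c) = -0.858501 < 0 → new bracket [1.092426, 1.920000]
step 2: c = 1.277471, f(c) = -0.252444 < 0 → new bracket [1.277471, 1.920000]
step 3: c = 1.327636, f(c) = -0.067885 < 0 → new bracket [1.327636, 1.920000]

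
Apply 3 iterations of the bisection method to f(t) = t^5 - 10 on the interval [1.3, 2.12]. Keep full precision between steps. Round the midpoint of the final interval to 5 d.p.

f(1.300000) = -6.287070, f(2.120000) = 32.823218 (opposite signs)
step 1: m = 1.710000, f(m) = 4.621117 > 0 → root in [1.300000, 1.710000]
step 2: m = 1.505000, f(m) = -2.278841 < 0 → root in [1.505000, 1.710000]
step 3: m = 1.607500, f(m) = 0.733835 > 0 → root in [1.505000, 1.607500]
Midpoint of [1.505000, 1.607500] = 1.556250

1.55625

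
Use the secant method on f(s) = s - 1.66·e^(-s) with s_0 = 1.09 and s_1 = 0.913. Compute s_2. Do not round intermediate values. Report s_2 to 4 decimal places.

0.7598

f(s_0) = 0.531881, f(s_1) = 0.246811
s_2 = 0.913000 - (0.246811)·(0.913000 - 1.090000)/(0.246811 - (0.531881)) = 0.759754; f(s_2) = -0.016763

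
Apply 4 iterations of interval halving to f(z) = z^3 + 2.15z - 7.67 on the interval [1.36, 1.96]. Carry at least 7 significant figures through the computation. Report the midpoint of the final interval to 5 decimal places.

f(1.360000) = -2.230544, f(1.960000) = 4.073536 (opposite signs)
step 1: m = 1.660000, f(m) = 0.473296 > 0 → root in [1.360000, 1.660000]
step 2: m = 1.510000, f(m) = -0.980549 < 0 → root in [1.510000, 1.660000]
step 3: m = 1.585000, f(m) = -0.280373 < 0 → root in [1.585000, 1.660000]
step 4: m = 1.622500, f(m) = 0.089616 > 0 → root in [1.585000, 1.622500]
Midpoint of [1.585000, 1.622500] = 1.603750

1.60375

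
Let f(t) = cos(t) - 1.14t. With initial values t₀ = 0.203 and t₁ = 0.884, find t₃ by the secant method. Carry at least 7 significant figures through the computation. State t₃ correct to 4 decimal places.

f(t_0) = 0.748046, f(t_1) = -0.373697
t_2 = 0.884000 - (-0.373697)·(0.884000 - 0.203000)/(-0.373697 - (0.748046)) = 0.657132; f(t_2) = 0.042617
t_3 = 0.657132 - (0.042617)·(0.657132 - 0.884000)/(0.042617 - (-0.373697)) = 0.680356; f(t_3) = 0.001743

0.6804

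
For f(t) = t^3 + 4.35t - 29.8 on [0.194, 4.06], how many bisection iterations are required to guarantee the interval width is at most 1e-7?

Initial width b − a = 4.06 − 0.194 = 3.866000.
After n steps the width is (b−a)/2^n; need (b−a)/2^n ≤ 1e-7.
So n ≥ log₂(3.866000/1e-7) = log₂(38660000.0000) ≈ 25.2043.
Hence n = 26.

26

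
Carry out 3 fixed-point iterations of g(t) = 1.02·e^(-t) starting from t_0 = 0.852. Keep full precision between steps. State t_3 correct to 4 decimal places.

0.5271

t_1 = g(0.852000) = 0.435092
t_2 = g(0.435092) = 0.660149
t_3 = g(0.660149) = 0.527110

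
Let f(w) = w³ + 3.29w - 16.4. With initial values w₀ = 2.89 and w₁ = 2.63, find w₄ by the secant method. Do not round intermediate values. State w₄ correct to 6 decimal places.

f(w_0) = 17.245669, f(w_1) = 10.444147
w_2 = 2.630000 - (10.444147)·(2.630000 - 2.890000)/(10.444147 - (17.245669)) = 2.230754; f(w_2) = 2.040006
w_3 = 2.230754 - (2.040006)·(2.230754 - 2.630000)/(2.040006 - (10.444147)) = 2.133842; f(w_3) = 0.336326
w_4 = 2.133842 - (0.336326)·(2.133842 - 2.230754)/(0.336326 - (2.040006)) = 2.114711; f(w_4) = 0.014385

2.114711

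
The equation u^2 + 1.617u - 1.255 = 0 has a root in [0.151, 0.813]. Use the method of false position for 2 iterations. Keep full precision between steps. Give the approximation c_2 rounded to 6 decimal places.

f(0.151000) = -0.988032, f(0.813000) = 0.720590
step 1: c = 0.533810, f(c) = -0.106877 < 0 → new bracket [0.533810, 0.813000]
step 2: c = 0.569870, f(c) = -0.008767 < 0 → new bracket [0.569870, 0.813000]

0.569870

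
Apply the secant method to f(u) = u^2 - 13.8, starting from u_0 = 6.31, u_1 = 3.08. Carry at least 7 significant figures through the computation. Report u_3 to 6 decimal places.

Secant update: u_(k+1) = u_k − f(u_k)·(u_k − u_(k-1))/(f(u_k) − f(u_(k-1))).
f(u_0) = 26.016100, f(u_1) = -4.313600
u_2 = 3.080000 - (-4.313600)·(3.080000 - 6.310000)/(-4.313600 - (26.016100)) = 3.539382; f(u_2) = -1.272773
u_3 = 3.539382 - (-1.272773)·(3.539382 - 3.080000)/(-1.272773 - (-4.313600)) = 3.731662; f(u_3) = 0.125301

3.731662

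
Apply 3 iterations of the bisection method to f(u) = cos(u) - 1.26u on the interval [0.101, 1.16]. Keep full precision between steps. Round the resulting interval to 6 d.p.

f(0.101000) = 0.867644, f(1.160000) = -1.062260 (opposite signs)
step 1: m = 0.630500, f(m) = 0.013303 > 0 → root in [0.630500, 1.160000]
step 2: m = 0.895250, f(m) = -0.502691 < 0 → root in [0.630500, 0.895250]
step 3: m = 0.762875, f(m) = -0.238370 < 0 → root in [0.630500, 0.762875]

[0.630500, 0.762875]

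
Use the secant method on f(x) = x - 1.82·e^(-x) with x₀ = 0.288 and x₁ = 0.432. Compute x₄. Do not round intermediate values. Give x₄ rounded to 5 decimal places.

f(x_0) = -1.076566, f(x_1) = -0.749561
x_2 = 0.432000 - (-0.749561)·(0.432000 - 0.288000)/(-0.749561 - (-1.076566)) = 0.762077; f(x_2) = -0.087310
x_3 = 0.762077 - (-0.087310)·(0.762077 - 0.432000)/(-0.087310 - (-0.749561)) = 0.805594; f(x_3) = -0.007623
x_4 = 0.805594 - (-0.007623)·(0.805594 - 0.762077)/(-0.007623 - (-0.087310)) = 0.809757; f(x_4) = -0.000082

0.80976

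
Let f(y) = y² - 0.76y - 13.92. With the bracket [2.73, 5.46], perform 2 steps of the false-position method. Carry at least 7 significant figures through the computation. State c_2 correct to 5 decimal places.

4.09141

f(2.730000) = -8.541900, f(5.460000) = 11.742000
step 1: c = 3.879650, f(c) = -1.816849 < 0 → new bracket [3.879650, 5.460000]
step 2: c = 4.091413, f(c) = -0.289816 < 0 → new bracket [4.091413, 5.460000]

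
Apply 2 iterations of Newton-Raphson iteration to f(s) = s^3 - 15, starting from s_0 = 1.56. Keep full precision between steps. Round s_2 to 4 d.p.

2.5852

f'(s) = 3s^2
s_0 = 1.560000: f = -11.203584, f' = 7.300800 → s_1 = 1.560000 - (-11.203584)/(7.300800) = 3.094569
s_1 = 3.094569: f = 14.634709, f' = 28.729079 → s_2 = 3.094569 - (14.634709)/(28.729079) = 2.585165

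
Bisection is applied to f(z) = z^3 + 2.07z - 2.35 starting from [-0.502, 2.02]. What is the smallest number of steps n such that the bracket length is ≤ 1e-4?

15

Initial width b − a = 2.02 − -0.502 = 2.522000.
After n steps the width is (b−a)/2^n; need (b−a)/2^n ≤ 1e-4.
So n ≥ log₂(2.522000/1e-4) = log₂(25220.0000) ≈ 14.6223.
Hence n = 15.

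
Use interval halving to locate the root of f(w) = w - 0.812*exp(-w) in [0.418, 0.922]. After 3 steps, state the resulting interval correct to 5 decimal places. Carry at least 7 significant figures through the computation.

f(0.418000) = -0.116590, f(0.922000) = 0.599049 (opposite signs)
step 1: m = 0.670000, f(m) = 0.254493 > 0 → root in [0.418000, 0.670000]
step 2: m = 0.544000, f(m) = 0.072697 > 0 → root in [0.418000, 0.544000]
step 3: m = 0.481000, f(m) = -0.020950 < 0 → root in [0.481000, 0.544000]

[0.48100, 0.54400]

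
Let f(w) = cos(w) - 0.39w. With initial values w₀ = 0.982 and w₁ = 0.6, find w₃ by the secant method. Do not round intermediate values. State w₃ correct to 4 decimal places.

f(w_0) = 0.172380, f(w_1) = 0.591336
w_2 = 0.600000 - (0.591336)·(0.600000 - 0.982000)/(0.591336 - (0.172380)) = 1.139175; f(w_2) = -0.025934
w_3 = 1.139175 - (-0.025934)·(1.139175 - 0.600000)/(-0.025934 - (0.591336)) = 1.116522; f(w_3) = 0.003367

1.1165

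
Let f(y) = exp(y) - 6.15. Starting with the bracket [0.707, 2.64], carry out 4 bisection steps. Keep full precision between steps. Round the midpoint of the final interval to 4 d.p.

1.8547

f(0.707000) = -4.122102, f(2.640000) = 7.863204 (opposite signs)
step 1: m = 1.673500, f(m) = -0.819207 < 0 → root in [1.673500, 2.640000]
step 2: m = 2.156750, f(m) = 2.493002 > 0 → root in [1.673500, 2.156750]
step 3: m = 1.915125, f(m) = 0.637787 > 0 → root in [1.673500, 1.915125]
step 4: m = 1.794313, f(m) = -0.134662 < 0 → root in [1.794313, 1.915125]
Midpoint of [1.794313, 1.915125] = 1.854719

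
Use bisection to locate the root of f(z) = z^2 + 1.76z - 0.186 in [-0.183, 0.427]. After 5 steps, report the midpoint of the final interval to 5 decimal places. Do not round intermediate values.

f(-0.183000) = -0.474591, f(0.427000) = 0.747849 (opposite signs)
step 1: m = 0.122000, f(m) = 0.043604 > 0 → root in [-0.183000, 0.122000]
step 2: m = -0.030500, f(m) = -0.238750 < 0 → root in [-0.030500, 0.122000]
step 3: m = 0.045750, f(m) = -0.103387 < 0 → root in [0.045750, 0.122000]
step 4: m = 0.083875, f(m) = -0.031345 < 0 → root in [0.083875, 0.122000]
step 5: m = 0.102938, f(m) = 0.005766 > 0 → root in [0.083875, 0.102938]
Midpoint of [0.083875, 0.102938] = 0.093406

0.09341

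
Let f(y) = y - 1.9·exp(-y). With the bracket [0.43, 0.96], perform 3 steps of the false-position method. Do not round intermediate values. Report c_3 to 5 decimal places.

0.82928

False-position update: c = (a·f(b) − b·f(a))/(f(b) − f(a)); replace the endpoint whose sign matches f(c).
f(0.430000) = -0.805967, f(0.960000) = 0.232504
step 1: c = 0.841338, f(c) = 0.022185 > 0 → new bracket [0.430000, 0.841338]
step 2: c = 0.830319, f(c) = 0.002090 > 0 → new bracket [0.430000, 0.830319]
step 3: c = 0.829284, f(c) = 0.000197 > 0 → new bracket [0.430000, 0.829284]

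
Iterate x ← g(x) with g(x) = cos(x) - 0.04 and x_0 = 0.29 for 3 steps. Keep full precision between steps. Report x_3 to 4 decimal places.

0.8034

x_1 = g(0.290000) = 0.918244
x_2 = g(0.918244) = 0.567216
x_3 = g(0.567216) = 0.803400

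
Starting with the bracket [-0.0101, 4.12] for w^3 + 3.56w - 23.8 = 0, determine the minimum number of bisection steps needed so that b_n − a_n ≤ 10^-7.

26

Initial width b − a = 4.12 − -0.0101 = 4.130100.
After n steps the width is (b−a)/2^n; need (b−a)/2^n ≤ 10^-7.
So n ≥ log₂(4.130100/10^-7) = log₂(41301000.0000) ≈ 25.2997.
Hence n = 26.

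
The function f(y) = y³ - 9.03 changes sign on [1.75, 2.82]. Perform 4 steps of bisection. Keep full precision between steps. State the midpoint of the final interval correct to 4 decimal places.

f(1.750000) = -3.670625, f(2.820000) = 13.395768 (opposite signs)
step 1: m = 2.285000, f(m) = 2.900499 > 0 → root in [1.750000, 2.285000]
step 2: m = 2.017500, f(m) = -0.818157 < 0 → root in [2.017500, 2.285000]
step 3: m = 2.151250, f(m) = 0.925719 > 0 → root in [2.017500, 2.151250]
step 4: m = 2.084375, f(m) = 0.025816 > 0 → root in [2.017500, 2.084375]
Midpoint of [2.017500, 2.084375] = 2.050937

2.0509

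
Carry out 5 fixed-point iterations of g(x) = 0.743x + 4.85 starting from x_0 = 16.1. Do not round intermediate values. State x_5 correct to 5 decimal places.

x_1 = g(16.100000) = 16.812300
x_2 = g(16.812300) = 17.341539
x_3 = g(17.341539) = 17.734763
x_4 = g(17.734763) = 18.026929
x_5 = g(18.026929) = 18.244008

18.24401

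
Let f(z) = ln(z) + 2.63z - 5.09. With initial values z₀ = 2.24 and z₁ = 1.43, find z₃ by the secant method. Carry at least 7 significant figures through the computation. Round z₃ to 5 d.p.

f(z_0) = 1.607676, f(z_1) = -0.971426
z_2 = 1.430000 - (-0.971426)·(1.430000 - 2.240000)/(-0.971426 - (1.607676)) = 1.735089; f(z_2) = 0.024342
z_3 = 1.735089 - (0.024342)·(1.735089 - 1.430000)/(0.024342 - (-0.971426)) = 1.727631; f(z_3) = 0.000420

1.72763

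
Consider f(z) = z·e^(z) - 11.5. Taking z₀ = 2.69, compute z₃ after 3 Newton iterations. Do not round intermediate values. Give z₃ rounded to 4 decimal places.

f'(z) = (z + 1)·e^(z)
z_0 = 2.690000: f = 28.128208, f' = 54.359884 → z_1 = 2.690000 - (28.128208)/(54.359884) = 2.172556
z_1 = 2.172556: f = 7.576554, f' = 27.857251 → z_2 = 2.172556 - (7.576554)/(27.857251) = 1.900578
z_2 = 1.900578: f = 1.214410, f' = 19.404170 → z_3 = 1.900578 - (1.214410)/(19.404170) = 1.837993

1.8380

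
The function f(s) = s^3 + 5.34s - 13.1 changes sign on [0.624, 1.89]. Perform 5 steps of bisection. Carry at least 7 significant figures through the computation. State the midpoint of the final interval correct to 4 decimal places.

f(0.624000) = -9.524869, f(1.890000) = 3.743869 (opposite signs)
step 1: m = 1.257000, f(m) = -4.401498 < 0 → root in [1.257000, 1.890000]
step 2: m = 1.573500, f(m) = -0.801678 < 0 → root in [1.573500, 1.890000]
step 3: m = 1.731750, f(m) = 1.340991 > 0 → root in [1.573500, 1.731750]
step 4: m = 1.652625, f(m) = 0.238616 > 0 → root in [1.573500, 1.652625]
step 5: m = 1.613062, f(m) = -0.289105 < 0 → root in [1.613062, 1.652625]
Midpoint of [1.613062, 1.652625] = 1.632844

1.6328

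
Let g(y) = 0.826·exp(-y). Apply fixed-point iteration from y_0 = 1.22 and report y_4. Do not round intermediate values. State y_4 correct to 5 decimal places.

0.53603

y_1 = g(1.220000) = 0.243860
y_2 = g(0.243860) = 0.647251
y_3 = g(0.647251) = 0.432397
y_4 = g(0.432397) = 0.536034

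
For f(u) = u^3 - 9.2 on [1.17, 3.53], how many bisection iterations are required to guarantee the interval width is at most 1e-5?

Initial width b − a = 3.53 − 1.17 = 2.360000.
After n steps the width is (b−a)/2^n; need (b−a)/2^n ≤ 1e-5.
So n ≥ log₂(2.360000/1e-5) = log₂(236000.0000) ≈ 17.8484.
Hence n = 18.

18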